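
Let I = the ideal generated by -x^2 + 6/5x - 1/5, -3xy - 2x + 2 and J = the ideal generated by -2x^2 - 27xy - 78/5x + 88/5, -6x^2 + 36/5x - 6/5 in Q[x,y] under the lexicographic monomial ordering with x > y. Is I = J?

Two ideals are equal iff their reduced Gröbner bases coincide (the reduced basis is unique for a fixed ordering).
Buchberger on the first generating set:
f_1 = -x^2 + 6/5x - 1/5, LT = x^2.
f_2 = -3xy - 2x + 2, LT = xy.

S(f_1,f_2): lcm = x^2y. S = -2/3x^2 - 6/5xy + 2/3x + 1/5y.
  leading term x^2: subtract (2/3)·f_1 from -2/3x^2 - 6/5xy + 2/3x + 1/5y → -6/5xy - 2/15x + 1/5y + 2/15
  leading term xy: subtract (2/5)·f_2 from -6/5xy - 2/15x + 1/5y + 2/15 → 2/3x + 1/5y - 2/3
  leading term x: no divisor's leading term divides it; move 2/3x to the remainder.
  leading term y: no divisor's leading term divides it; move 1/5y to the remainder.
  leading term 1: no divisor's leading term divides it; move -2/3 to the remainder.
  remainder 2/3x + 1/5y - 2/3 ≠ 0; add g_3 = 2/3x + 1/5y - 2/3 to the basis.

S(f_2,g_3): lcm = xy. S = 2/3x - 3/10y^2 + y - 2/3.
  leading term x: subtract (1)·g_3 from 2/3x - 3/10y^2 + y - 2/3 → -3/10y^2 + 4/5y
  leading term y^2: no divisor's leading term divides it; move -3/10y^2 to the remainder.
  leading term y: no divisor's leading term divides it; move 4/5y to the remainder.
  remainder -3/10y^2 + 4/5y ≠ 0; add g_4 = -3/10y^2 + 4/5y to the basis.

The other S-polynomials (S(f_1,g_3), S(f_1,g_4), S(f_2,g_4), S(g_3,g_4)) all reduce to 0 modulo the current basis, so we have a Gröbner basis.
Inter-reduce: drop elements whose leading term is divisible by another's, tail-reduce, and make monic.
Reduced Gröbner basis: {x + 3/10y - 1, y^2 - 8/3y}.

Buchberger on the second generating set:
h_1 = -2x^2 - 27xy - 78/5x + 88/5, LT = x^2.
h_2 = -6x^2 + 36/5x - 6/5, LT = x^2.

S(h_1,h_2): lcm = x^2. S = 27/2xy + 9x - 9.
  leading term xy: no divisor's leading term divides it; move 27/2xy to the remainder.
  leading term x: no divisor's leading term divides it; move 9x to the remainder.
  leading term 1: no divisor's leading term divides it; move -9 to the remainder.
  remainder 27/2xy + 9x - 9 ≠ 0; add k_3 = 27/2xy + 9x - 9 to the basis.

S(h_1,k_3): lcm = x^2y. S = -2/3x^2 + 27/2xy^2 + 39/5xy + 2/3x - 44/5y.
  leading term x^2: subtract (1/3)·h_1 from -2/3x^2 + 27/2xy^2 + 39/5xy + 2/3x - 44/5y → 27/2xy^2 + 84/5xy + 88/15x - 44/5y - 88/15
  leading term xy^2: subtract (y)·k_3 from 27/2xy^2 + 84/5xy + 88/15x - 44/5y - 88/15 → 39/5xy + 88/15x + 1/5y - 88/15
  leading term xy: subtract (26/45)·k_3 from 39/5xy + 88/15x + 1/5y - 88/15 → 2/3x + 1/5y - 2/3
  leading term x: no divisor's leading term divides it; move 2/3x to the remainder.
  leading term y: no divisor's leading term divides it; move 1/5y to the remainder.
  leading term 1: no divisor's leading term divides it; move -2/3 to the remainder.
  remainder 2/3x + 1/5y - 2/3 ≠ 0; add k_4 = 2/3x + 1/5y - 2/3 to the basis.

S(k_3,k_4): lcm = xy. S = 2/3x - 3/10y^2 + y - 2/3.
  leading term x: subtract (1)·k_4 from 2/3x - 3/10y^2 + y - 2/3 → -3/10y^2 + 4/5y
  leading term y^2: no divisor's leading term divides it; move -3/10y^2 to the remainder.
  leading term y: no divisor's leading term divides it; move 4/5y to the remainder.
  remainder -3/10y^2 + 4/5y ≠ 0; add k_5 = -3/10y^2 + 4/5y to the basis.

The other S-polynomials (S(h_2,k_3), S(h_1,k_4), S(h_2,k_4), S(h_1,k_5), S(h_2,k_5), S(k_3,k_5), S(k_4,k_5)) all reduce to 0 modulo the current basis, so we have a Gröbner basis.
Inter-reduce: drop elements whose leading term is divisible by another's, tail-reduce, and make monic.
Reduced Gröbner basis: {x + 3/10y - 1, y^2 - 8/3y}.

Same reduced basis, so the two generating sets span the same ideal.

Yes, the ideals are equal.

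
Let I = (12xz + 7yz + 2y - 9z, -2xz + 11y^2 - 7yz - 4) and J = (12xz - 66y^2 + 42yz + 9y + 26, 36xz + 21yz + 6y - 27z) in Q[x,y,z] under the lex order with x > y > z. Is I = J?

No, the ideals differ.

Equality of ideals is decidable: compute both reduced Gröbner bases (unique for the ordering) and check whether they agree.
Buchberger on the first generating set:
f_1 = 12xz + 7yz + 2y - 9z, LT = xz.
f_2 = -2xz + 11y^2 - 7yz - 4, LT = xz.

S(f_1,f_2): lcm = xz. S = 11/2y^2 - 35/12yz + 1/6y - 3/4z - 2.
  leading term y^2: no divisor's leading term divides it; move 11/2y^2 to the remainder.
  leading term yz: no divisor's leading term divides it; move -35/12yz to the remainder.
  leading term y: no divisor's leading term divides it; move 1/6y to the remainder.
  leading term z: no divisor's leading term divides it; move -3/4z to the remainder.
  leading term 1: no divisor's leading term divides it; move -2 to the remainder.
  remainder 11/2y^2 - 35/12yz + 1/6y - 3/4z - 2 ≠ 0; add g_3 = 11/2y^2 - 35/12yz + 1/6y - 3/4z - 2 to the basis.

The other S-polynomials (S(f_1,g_3), S(f_2,g_3)) all reduce to 0 modulo the current basis, so we have a Gröbner basis.
Inter-reduce: drop elements whose leading term is divisible by another's, tail-reduce, and make monic.
Reduced Gröbner basis: {xz + 7/12yz + 1/6y - 3/4z, y^2 - 35/66yz + 1/33y - 3/22z - 4/11}.

Buchberger on the second generating set:
h_1 = 12xz - 66y^2 + 42yz + 9y + 26, LT = xz.
h_2 = 36xz + 21yz + 6y - 27z, LT = xz.

S(h_1,h_2): lcm = xz. S = -11/2y^2 + 35/12yz + 7/12y + 3/4z + 13/6.
  leading term y^2: no divisor's leading term divides it; move -11/2y^2 to the remainder.
  leading term yz: no divisor's leading term divides it; move 35/12yz to the remainder.
  leading term y: no divisor's leading term divides it; move 7/12y to the remainder.
  leading term z: no divisor's leading term divides it; move 3/4z to the remainder.
  leading term 1: no divisor's leading term divides it; move 13/6 to the remainder.
  remainder -11/2y^2 + 35/12yz + 7/12y + 3/4z + 13/6 ≠ 0; add k_3 = -11/2y^2 + 35/12yz + 7/12y + 3/4z + 13/6 to the basis.

The other S-polynomials (S(h_1,k_3), S(h_2,k_3)) all reduce to 0 modulo the current basis, so we have a Gröbner basis.
Inter-reduce: drop elements whose leading term is divisible by another's, tail-reduce, and make monic.
Reduced Gröbner basis: {xz + 7/12yz + 1/6y - 3/4z, y^2 - 35/66yz - 7/66y - 3/22z - 13/33}.

The bases are distinct; the ideals are different.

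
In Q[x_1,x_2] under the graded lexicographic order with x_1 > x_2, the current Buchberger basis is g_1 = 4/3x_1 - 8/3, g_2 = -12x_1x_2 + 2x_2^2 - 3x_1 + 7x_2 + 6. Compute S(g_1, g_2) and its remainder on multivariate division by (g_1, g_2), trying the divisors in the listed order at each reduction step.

S(g_1, g_2) = 1/6x_2^2 - 1/4x_1 - 17/12x_2 + 1/2; remainder on division = 1/6x_2^2 - 17/12x_2.

lcm(LM(g_1), LM(g_2)) = x_1x_2.
S = (lcm/LT(g_1))·g_1 − (lcm/LT(g_2))·g_2 = 1/6x_2^2 - 1/4x_1 - 17/12x_2 + 1/2.
Reduce S modulo (g_1, g_2) in that order:
  leading term x_2^2: no divisor's leading term divides it; move 1/6x_2^2 to the remainder.
  leading term x_1: subtract (-3/16)·g_1 from -1/4x_1 - 17/12x_2 + 1/2 → -17/12x_2
  leading term x_2: no divisor's leading term divides it; move -17/12x_2 to the remainder.
The remainder 1/6x_2^2 - 17/12x_2 is nonzero, so it would be added as the next basis element.
An S-polynomial is built so that the two leading terms cancel; whether anything survives reduction is exactly the Gröbner-basis criterion.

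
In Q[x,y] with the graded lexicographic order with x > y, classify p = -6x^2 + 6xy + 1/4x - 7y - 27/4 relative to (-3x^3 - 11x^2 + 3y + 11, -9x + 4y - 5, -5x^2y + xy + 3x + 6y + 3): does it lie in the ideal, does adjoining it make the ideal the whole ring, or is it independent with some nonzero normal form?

-6x^2 + 6xy + 1/4x - 7y - 27/4 lies in I (it reduces to 0).

First compute the reduced Gröbner basis of I by Buchberger's algorithm.
f_1 = -3x^3 - 11x^2 + 3y + 11, LT = x^3.
f_2 = -9x + 4y - 5, LT = x.
f_3 = -5x^2y + xy + 3x + 6y + 3, LT = x^2y.

S(f_1,f_2): lcm = x^3. S = 4/9x^2y + 28/9x^2 - y - 11/3.
  leading term x^2y: subtract (-4/81xy)·f_2 from 4/9x^2y + 28/9x^2 - y - 11/3 → 16/81xy^2 + 28/9x^2 - 20/81xy - y - 11/3
  leading term xy^2: subtract (-16/729y^2)·f_2 from 16/81xy^2 + 28/9x^2 - 20/81xy - y - 11/3 → 64/729y^3 + 28/9x^2 - 20/81xy - 80/729y^2 - y - 11/3
  leading term y^3: no divisor's leading term divides it; move 64/729y^3 to the remainder.
  leading term x^2: subtract (-28/81x)·f_2 from 28/9x^2 - 20/81xy - 80/729y^2 - y - 11/3 → 92/81xy - 80/729y^2 - 140/81x - y - 11/3
  leading term xy: subtract (-92/729y)·f_2 from 92/81xy - 80/729y^2 - 140/81x - y - 11/3 → 32/81y^2 - 140/81x - 1189/729y - 11/3
  leading term y^2: no divisor's leading term divides it; move 32/81y^2 to the remainder.
  leading term x: subtract (140/729)·f_2 from -140/81x - 1189/729y - 11/3 → -583/243y - 1973/729
  leading term y: no divisor's leading term divides it; move -583/243y to the remainder.
  leading term 1: no divisor's leading term divides it; move -1973/729 to the remainder.
  remainder 64/729y^3 + 32/81y^2 - 583/243y - 1973/729 ≠ 0; add h_4 = 64/729y^3 + 32/81y^2 - 583/243y - 1973/729 to the basis.

S(f_1,f_3): lcm = x^3y. S = 58/15x^2y + 3/5x^2 + 6/5xy - y^2 + 3/5x - 11/3y.
  leading term x^2y: subtract (-58/135xy)·f_2 from 58/15x^2y + 3/5x^2 + 6/5xy - y^2 + 3/5x - 11/3y → 232/135xy^2 + 3/5x^2 - 128/135xy - y^2 + 3/5x - 11/3y
  leading term xy^2: subtract (-232/1215y^2)·f_2 from 232/135xy^2 + 3/5x^2 - 128/135xy - y^2 + 3/5x - 11/3y → 928/1215y^3 + 3/5x^2 - 128/135xy - 475/243y^2 + 3/5x - 11/3y
  leading term y^3: subtract (87/10)·h_4 from 928/1215y^3 + 3/5x^2 - 128/135xy - 475/243y^2 + 3/5x - 11/3y → 3/5x^2 - 128/135xy - 6551/1215y^2 + 3/5x + 13937/810y + 57217/2430
  leading term x^2: subtract (-1/15x)·f_2 from 3/5x^2 - 128/135xy - 6551/1215y^2 + 3/5x + 13937/810y + 57217/2430 → -92/135xy - 6551/1215y^2 + 4/15x + 13937/810y + 57217/2430
  leading term xy: subtract (92/1215y)·f_2 from -92/135xy - 6551/1215y^2 + 4/15x + 13937/810y + 57217/2430 → -6919/1215y^2 + 4/15x + 42731/2430y + 57217/2430
  leading term y^2: no divisor's leading term divides it; move -6919/1215y^2 to the remainder.
  leading term x: subtract (-4/135)·f_2 from 4/15x + 42731/2430y + 57217/2430 → 43019/2430y + 56857/2430
  leading term y: no divisor's leading term divides it; move 43019/2430y to the remainder.
  leading term 1: no divisor's leading term divides it; move 56857/2430 to the remainder.
  remainder -6919/1215y^2 + 43019/2430y + 56857/2430 ≠ 0; add h_5 = -6919/1215y^2 + 43019/2430y + 56857/2430 to the basis.

S(f_2,f_3): lcm = x^2y. S = -4/9xy^2 + 34/45xy + 3/5x + 6/5y + 3/5.
  leading term xy^2: subtract (4/81y^2)·f_2 from -4/9xy^2 + 34/45xy + 3/5x + 6/5y + 3/5 → -16/81y^3 + 34/45xy + 20/81y^2 + 3/5x + 6/5y + 3/5
  leading term y^3: subtract (-9/4)·h_4 from -16/81y^3 + 34/45xy + 20/81y^2 + 3/5x + 6/5y + 3/5 → 34/45xy + 92/81y^2 + 3/5x - 2267/540y - 8893/1620
  leading term xy: subtract (-34/405y)·f_2 from 34/45xy + 92/81y^2 + 3/5x - 2267/540y - 8893/1620 → 596/405y^2 + 3/5x - 7481/1620y - 8893/1620
  leading term y^2: subtract (-1788/6919)·h_5 from 596/405y^2 + 3/5x - 7481/1620y - 8893/1620 → 3/5x - 53599/1245420y + 693653/1245420
  leading term x: subtract (-1/15)·f_2 from 3/5x - 53599/1245420y + 693653/1245420 → 278513/1245420y + 278513/1245420
  leading term y: no divisor's leading term divides it; move 278513/1245420y to the remainder.
  leading term 1: no divisor's leading term divides it; move 278513/1245420 to the remainder.
  remainder 278513/1245420y + 278513/1245420 ≠ 0; add h_6 = 278513/1245420y + 278513/1245420 to the basis.

The other S-polynomials (S(f_1,h_4), S(f_2,h_4), S(f_3,h_4), S(f_1,h_5), S(f_2,h_5), S(f_3,h_5), S(h_4,h_5), S(f_1,h_6), S(f_2,h_6), S(f_3,h_6), S(h_4,h_6), S(h_5,h_6)) all reduce to 0 modulo the current basis, so we have a Gröbner basis.
Inter-reduce: drop elements whose leading term is divisible by another's, tail-reduce, and make monic.
Reduced Gröbner basis: {x + 1, y + 1}.
Label its elements g_1 = x + 1, g_2 = y + 1.

Reduce p = -6x^2 + 6xy + 1/4x - 7y - 27/4 modulo G:
  leading term x^2: subtract (-6x)·g_1 from -6x^2 + 6xy + 1/4x - 7y - 27/4 → 6xy + 25/4x - 7y - 27/4
  leading term xy: subtract (6y)·g_1 from 6xy + 25/4x - 7y - 27/4 → 25/4x - 13y - 27/4
  leading term x: subtract (25/4)·g_1 from 25/4x - 13y - 27/4 → -13y - 13
  leading term y: subtract (-13)·g_2 from -13y - 13 → 0
  normal form = 0.
Since the normal form is 0, p ∈ I.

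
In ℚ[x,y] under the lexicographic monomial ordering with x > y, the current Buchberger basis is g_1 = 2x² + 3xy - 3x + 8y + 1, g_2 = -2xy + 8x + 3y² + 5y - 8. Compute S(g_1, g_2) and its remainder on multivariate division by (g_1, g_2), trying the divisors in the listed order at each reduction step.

S(g_1, g_2) = 4x² + 3xy² + xy - 4x + 4y² + ½y; remainder on division = 30x + 9/2y³ + 22y² - 10y - 30.

lcm(LM(g_1), LM(g_2)) = x²y.
S = (lcm/LT(g_1))·g_1 − (lcm/LT(g_2))·g_2 = 4x² + 3xy² + xy - 4x + 4y² + ½y.
Reduce S modulo (g_1, g_2) in that order:
  leading term x²: subtract (2)·g_1 from 4x² + 3xy² + xy - 4x + 4y² + ½y → 3xy² - 5xy + 2x + 4y² - 31/2y - 2
  leading term xy²: subtract (-3/2y)·g_2 from 3xy² - 5xy + 2x + 4y² - 31/2y - 2 → 7xy + 2x + 9/2y³ + 23/2y² - 55/2y - 2
  leading term xy: subtract (-7/2)·g_2 from 7xy + 2x + 9/2y³ + 23/2y² - 55/2y - 2 → 30x + 9/2y³ + 22y² - 10y - 30
  leading term x: no divisor's leading term divides it; move 30x to the remainder.
  leading term y³: no divisor's leading term divides it; move 9/2y³ to the remainder.
  leading term y²: no divisor's leading term divides it; move 22y² to the remainder.
  leading term y: no divisor's leading term divides it; move -10y to the remainder.
  leading term 1: no divisor's leading term divides it; move -30 to the remainder.
The remainder 30x + 9/2y³ + 22y² - 10y - 30 is nonzero, so it would be added as the next basis element.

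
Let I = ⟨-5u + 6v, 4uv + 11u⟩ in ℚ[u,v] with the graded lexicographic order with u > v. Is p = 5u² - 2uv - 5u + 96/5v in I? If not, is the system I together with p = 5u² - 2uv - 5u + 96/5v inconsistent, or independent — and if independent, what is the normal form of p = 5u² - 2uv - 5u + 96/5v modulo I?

5u² - 2uv - 5u + 96/5v lies in I (it reduces to 0).

First compute the reduced Gröbner basis of I by Buchberger's algorithm.
f_1 = -5u + 6v, LT = u.
f_2 = 4uv + 11u, LT = uv.

S(f_1,f_2): lcm = uv. S = -6/5v² - 11/4u.
  leading term v²: no divisor's leading term divides it; move -6/5v² to the remainder.
  leading term u: subtract (11/20)·f_1 from -11/4u → -33/10v
  leading term v: no divisor's leading term divides it; move -33/10v to the remainder.
  remainder -6/5v² - 33/10v ≠ 0; add h_3 = -6/5v² - 33/10v to the basis.

The other S-polynomials (S(f_1,h_3), S(f_2,h_3)) all reduce to 0 modulo the current basis, so we have a Gröbner basis.
Inter-reduce: drop elements whose leading term is divisible by another's, tail-reduce, and make monic.
Reduced Gröbner basis: {v² + 11/4v, u - 6/5v}.
Label its elements g_1 = v² + 11/4v, g_2 = u - 6/5v.

Reduce p = 5u² - 2uv - 5u + 96/5v modulo G:
  leading term u²: subtract (5u)·g_2 from 5u² - 2uv - 5u + 96/5v → 4uv - 5u + 96/5v
  leading term uv: subtract (4v)·g_2 from 4uv - 5u + 96/5v → 24/5v² - 5u + 96/5v
  leading term v²: subtract (24/5)·g_1 from 24/5v² - 5u + 96/5v → -5u + 6v
  leading term u: subtract (-5)·g_2 from -5u + 6v → 0
  normal form = 0.
Since the normal form is 0, p ∈ I.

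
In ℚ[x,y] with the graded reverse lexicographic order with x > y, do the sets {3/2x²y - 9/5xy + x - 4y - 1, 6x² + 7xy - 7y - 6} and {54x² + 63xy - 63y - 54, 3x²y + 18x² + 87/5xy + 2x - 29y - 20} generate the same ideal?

Equality of ideals is decidable: compute both reduced Gröbner bases (unique for the ordering) and check whether they agree.
Buchberger on the first generating set:
f_1 = 3/2x²y - 9/5xy + x - 4y - 1, LT = x²y.
f_2 = 6x² + 7xy - 7y - 6, LT = x².

S(f_1,f_2): lcm = x²y. S = -7/6xy² - 6/5xy + 7/6y² + ⅔x - 5/3y - ⅔.
  reduce S modulo (f_1, f_2):
  remainder -7/6xy² - 6/5xy + 7/6y² + ⅔x - 5/3y - ⅔ ≠ 0; add g_3 = -7/6xy² - 6/5xy + 7/6y² + ⅔x - 5/3y - ⅔ to the basis.

S(f_1,g_3): lcm = x²y². S = -36/35x²y - ⅕xy² + 4/7x² - 16/21xy - 8/3y² - 4/7x - ⅔y.
  reduce S modulo (f_1, f_2, g_3):
  remainder -86/35xy - 43/15y² - 86/35y ≠ 0; add g_4 = -86/35xy - 43/15y² - 86/35y to the basis.

S(g_3,g_4): lcm = xy². S = -7/6y³ + 36/35xy - 2y² - 4/7x + 10/7y + 4/7.
  reduce S modulo (f_1, f_2, g_3, g_4):
  remainder -7/6y³ - 16/5y² - 4/7x + ⅖y + 4/7 ≠ 0; add g_5 = -7/6y³ - 16/5y² - 4/7x + ⅖y + 4/7 to the basis.

The other S-polynomials (S(f_2,g_3), S(f_1,g_4), S(f_2,g_4), S(f_1,g_5), S(f_2,g_5), S(g_3,g_5), S(g_4,g_5)) all reduce to 0 modulo the current basis, so we have a Gröbner basis.
Inter-reduce: drop elements whose leading term is divisible by another's, tail-reduce, and make monic.
Reduced Gröbner basis: {y³ + 96/35y² + 24/49x - 12/35y - 24/49, x² - 49/36y² - 7/3y - 1, xy + 7/6y² + y}.

Buchberger on the second generating set:
h_1 = 54x² + 63xy - 63y - 54, LT = x².
h_2 = 3x²y + 18x² + 87/5xy + 2x - 29y - 20, LT = x²y.

S(h_1,h_2): lcm = x²y. S = 7/6xy² - 6x² - 29/5xy - 7/6y² - ⅔x + 26/3y + 20/3.
  reduce S modulo (h_1, h_2):
  remainder 7/6xy² + 6/5xy - 7/6y² - ⅔x + 5/3y + ⅔ ≠ 0; add k_3 = 7/6xy² + 6/5xy - 7/6y² - ⅔x + 5/3y + ⅔ to the basis.

S(h_1,k_3): lcm = x²y². S = 7/6xy³ - 36/35x²y + xy² - 7/6y³ + 4/7x² - 10/7xy - y² - 4/7x.
  reduce S modulo (h_1, h_2, k_3):
  remainder -86/35xy - 43/15y² - 86/35y ≠ 0; add k_4 = -86/35xy - 43/15y² - 86/35y to the basis.

S(k_3,k_4): lcm = xy². S = -7/6y³ + 36/35xy - 2y² - 4/7x + 10/7y + 4/7.
  reduce S modulo (h_1, h_2, k_3, k_4):
  remainder -7/6y³ - 16/5y² - 4/7x + ⅖y + 4/7 ≠ 0; add k_5 = -7/6y³ - 16/5y² - 4/7x + ⅖y + 4/7 to the basis.

The other S-polynomials (S(h_2,k_3), S(h_1,k_4), S(h_2,k_4), S(h_1,k_5), S(h_2,k_5), S(k_3,k_5), S(k_4,k_5)) all reduce to 0 modulo the current basis, so we have a Gröbner basis.
Inter-reduce: drop elements whose leading term is divisible by another's, tail-reduce, and make monic.
Reduced Gröbner basis: {y³ + 96/35y² + 24/49x - 12/35y - 24/49, x² - 49/36y² - 7/3y - 1, xy + 7/6y² + y}.

The two bases agree; hence the ideals are identical.

Yes, the ideals are equal.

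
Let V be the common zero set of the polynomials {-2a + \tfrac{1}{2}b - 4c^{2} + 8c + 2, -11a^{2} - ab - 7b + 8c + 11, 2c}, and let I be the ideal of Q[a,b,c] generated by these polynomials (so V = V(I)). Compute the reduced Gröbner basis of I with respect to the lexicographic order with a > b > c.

G = {a - \tfrac{1}{4}b - 1, b^{2} + \tfrac{72}{5}b, c}

f_1 = -2a + \tfrac{1}{2}b - 4c^{2} + 8c + 2, LT = a.
f_2 = -11a^{2} - ab - 7b + 8c + 11, LT = a^{2}.
f_3 = 2c, LT = c.

S(f_1,f_2): lcm = a^{2}. S = -\tfrac{15}{44}ab + 2ac^{2} - 4ac - a - \tfrac{7}{11}b + \tfrac{8}{11}c + 1.
  leading term ab: subtract (\tfrac{15}{88}b)·f_1 from -\tfrac{15}{44}ab + 2ac^{2} - 4ac - a - \tfrac{7}{11}b + \tfrac{8}{11}c + 1 → 2ac^{2} - 4ac - a - \tfrac{15}{176}b^{2} + \tfrac{15}{22}bc^{2} - \tfrac{15}{11}bc - \tfrac{43}{44}b + \tfrac{8}{11}c + 1
  leading term ac^{2}: subtract (-c^{2})·f_1 from 2ac^{2} - 4ac - a - \tfrac{15}{176}b^{2} + \tfrac{15}{22}bc^{2} - \tfrac{15}{11}bc - \tfrac{43}{44}b + \tfrac{8}{11}c + 1 → -4ac - a - \tfrac{15}{176}b^{2} + \tfrac{13}{11}bc^{2} - \tfrac{15}{11}bc - \tfrac{43}{44}b - 4c^{4} + 8c^{3} + 2c^{2} + \tfrac{8}{11}c + 1
  leading term ac: subtract (2c)·f_1 from -4ac - a - \tfrac{15}{176}b^{2} + \tfrac{13}{11}bc^{2} - \tfrac{15}{11}bc - \tfrac{43}{44}b - 4c^{4} + 8c^{3} + 2c^{2} + \tfrac{8}{11}c + 1 → -a - \tfrac{15}{176}b^{2} + \tfrac{13}{11}bc^{2} - \tfrac{26}{11}bc - \tfrac{43}{44}b - 4c^{4} + 16c^{3} - 14c^{2} - \tfrac{36}{11}c + 1
  leading term a: subtract (\tfrac{1}{2})·f_1 from -a - \tfrac{15}{176}b^{2} + \tfrac{13}{11}bc^{2} - \tfrac{26}{11}bc - \tfrac{43}{44}b - 4c^{4} + 16c^{3} - 14c^{2} - \tfrac{36}{11}c + 1 → -\tfrac{15}{176}b^{2} + \tfrac{13}{11}bc^{2} - \tfrac{26}{11}bc - \tfrac{27}{22}b - 4c^{4} + 16c^{3} - 12c^{2} - \tfrac{80}{11}c
  leading term b^{2}: no divisor's leading term divides it; move -\tfrac{15}{176}b^{2} to the remainder.
  leading term bc^{2}: subtract (\tfrac{13}{22}bc)·f_3 from \tfrac{13}{11}bc^{2} - \tfrac{26}{11}bc - \tfrac{27}{22}b - 4c^{4} + 16c^{3} - 12c^{2} - \tfrac{80}{11}c → -\tfrac{26}{11}bc - \tfrac{27}{22}b - 4c^{4} + 16c^{3} - 12c^{2} - \tfrac{80}{11}c
  leading term bc: subtract (-\tfrac{13}{11}b)·f_3 from -\tfrac{26}{11}bc - \tfrac{27}{22}b - 4c^{4} + 16c^{3} - 12c^{2} - \tfrac{80}{11}c → -\tfrac{27}{22}b - 4c^{4} + 16c^{3} - 12c^{2} - \tfrac{80}{11}c
  leading term b: no divisor's leading term divides it; move -\tfrac{27}{22}b to the remainder.
  leading term c^{4}: subtract (-2c^{3})·f_3 from -4c^{4} + 16c^{3} - 12c^{2} - \tfrac{80}{11}c → 16c^{3} - 12c^{2} - \tfrac{80}{11}c
  leading term c^{3}: subtract (8c^{2})·f_3 from 16c^{3} - 12c^{2} - \tfrac{80}{11}c → -12c^{2} - \tfrac{80}{11}c
  leading term c^{2}: subtract (-6c)·f_3 from -12c^{2} - \tfrac{80}{11}c → -\tfrac{80}{11}c
  leading term c: subtract (-\tfrac{40}{11})·f_3 from -\tfrac{80}{11}c → 0
  remainder -\tfrac{15}{176}b^{2} - \tfrac{27}{22}b ≠ 0; add g_4 = -\tfrac{15}{176}b^{2} - \tfrac{27}{22}b to the basis.

The other S-polynomials (S(f_1,f_3), S(f_2,f_3), S(f_1,g_4), S(f_2,g_4), S(f_3,g_4)) all reduce to 0 modulo the current basis, so we have a Gröbner basis.
Inter-reduce: drop elements whose leading term is divisible by another's, tail-reduce, and make monic.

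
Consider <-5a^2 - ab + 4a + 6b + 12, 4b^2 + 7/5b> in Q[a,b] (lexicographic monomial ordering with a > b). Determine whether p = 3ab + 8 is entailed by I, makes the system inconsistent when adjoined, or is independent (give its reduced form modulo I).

First compute the reduced Gröbner basis of I by Buchberger's algorithm.
f_1 = -5a^2 - ab + 4a + 6b + 12, LT = a^2.
f_2 = 4b^2 + 7/5b, LT = b^2.

The S-polynomials (S(f_1,f_2)) all reduce to 0 modulo the current basis, so we have a Gröbner basis.
Inter-reduce: drop elements whose leading term is divisible by another's, tail-reduce, and make monic.
Reduced Gröbner basis: {a^2 + 1/5ab - 4/5a - 6/5b - 12/5, b^2 + 7/20b}.
Label its elements g_1 = a^2 + 1/5ab - 4/5a - 6/5b - 12/5, g_2 = b^2 + 7/20b.

Reduce p = 3ab + 8 modulo G:
  leading term ab: no divisor's leading term divides it; move 3ab to the remainder.
  leading term 1: no divisor's leading term divides it; move 8 to the remainder.
  normal form = 3ab + 8.
The normal form is nonzero, so p ∉ I. Since p minus its normal form lies in I, I + (p) = I + (r) where r = 3ab + 8; decide whether this ideal is the whole ring.
Run Buchberger on G together with r (pairs among the g_i already reduce to 0 since G is a Gröbner basis):
g_1 = a^2 + 1/5ab - 4/5a - 6/5b - 12/5, LT = a^2.
g_2 = b^2 + 7/20b, LT = b^2.
r = 3ab + 8, LT = ab.

S(g_1,r): lcm = a^2b. S = 1/5ab^2 - 4/5ab - 8/3a - 6/5b^2 - 12/5b.
  leading term ab^2: subtract (1/5a)·g_2 from 1/5ab^2 - 4/5ab - 8/3a - 6/5b^2 - 12/5b → -87/100ab - 8/3a - 6/5b^2 - 12/5b
  leading term ab: subtract (-29/100)·r from -87/100ab - 8/3a - 6/5b^2 - 12/5b → -8/3a - 6/5b^2 - 12/5b + 58/25
  leading term a: no divisor's leading term divides it; move -8/3a to the remainder.
  leading term b^2: subtract (-6/5)·g_2 from -6/5b^2 - 12/5b + 58/25 → -99/50b + 58/25
  leading term b: no divisor's leading term divides it; move -99/50b to the remainder.
  leading term 1: no divisor's leading term divides it; move 58/25 to the remainder.
  remainder -8/3a - 99/50b + 58/25 ≠ 0; add m_4 = -8/3a - 99/50b + 58/25 to the basis.

S(g_2,r): lcm = ab^2. S = 7/20ab - 8/3b.
  leading term ab: subtract (7/60)·r from 7/20ab - 8/3b → -8/3b - 14/15
  leading term b: no divisor's leading term divides it; move -8/3b to the remainder.
  leading term 1: no divisor's leading term divides it; move -14/15 to the remainder.
  remainder -8/3b - 14/15 ≠ 0; add m_5 = -8/3b - 14/15 to the basis.

S(g_1,m_4): lcm = a^2. S = -217/400ab + 7/100a - 6/5b - 12/5.
  leading term ab: subtract (-217/1200)·r from -217/400ab + 7/100a - 6/5b - 12/5 → 7/100a - 6/5b - 143/150
  leading term a: subtract (-21/800)·m_4 from 7/100a - 6/5b - 143/150 → -50079/40000b - 26773/30000
  leading term b: subtract (150237/320000)·m_5 from -50079/40000b - 26773/30000 → -1090181/2400000
  leading term 1: no divisor's leading term divides it; move -1090181/2400000 to the remainder.
  remainder -1090181/2400000 ≠ 0; add m_6 = -1090181/2400000 to the basis.

The other S-polynomials (S(g_1,g_2), S(g_2,m_4), S(r,m_4), S(g_1,m_5), S(g_2,m_5), S(r,m_5), S(m_4,m_5), S(g_1,m_6), S(g_2,m_6), S(r,m_6), S(m_4,m_6), S(m_5,m_6)) all reduce to 0 modulo the current basis, so we have a Gröbner basis.
Inter-reduce: drop elements whose leading term is divisible by another's, tail-reduce, and make monic.
Reduced Gröbner basis: {1}.
The reduced Gröbner basis of I + (p) is {1}: the ideal is the whole ring, so the enlarged system has no common solution — adjoining p is inconsistent.

Adjoining 3ab + 8 makes the ideal the whole ring: the system is inconsistent.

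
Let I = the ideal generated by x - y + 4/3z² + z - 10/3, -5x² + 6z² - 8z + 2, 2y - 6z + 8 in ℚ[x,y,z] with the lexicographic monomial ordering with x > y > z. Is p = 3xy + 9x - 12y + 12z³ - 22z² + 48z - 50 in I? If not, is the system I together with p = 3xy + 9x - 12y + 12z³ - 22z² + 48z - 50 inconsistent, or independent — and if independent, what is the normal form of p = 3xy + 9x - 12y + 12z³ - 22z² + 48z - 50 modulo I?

First compute the reduced Gröbner basis of I by Buchberger's algorithm.
f_1 = x - y + 4/3z² + z - 10/3, LT = x.
f_2 = -5x² + 6z² - 8z + 2, LT = x².
f_3 = 2y - 6z + 8, LT = y.

S(f_1,f_2): lcm = x². S = -xy + 4/3xz² + xz - 10/3x + 6/5z² - 8/5z + ⅖.
  leading term xy: subtract (-y)·f_1 from -xy + 4/3xz² + xz - 10/3x + 6/5z² - 8/5z + ⅖ → 4/3xz² + xz - 10/3x - y² + 4/3yz² + yz - 10/3y + 6/5z² - 8/5z + ⅖
  leading term xz²: subtract (4/3z²)·f_1 from 4/3xz² + xz - 10/3x - y² + 4/3yz² + yz - 10/3y + 6/5z² - 8/5z + ⅖ → xz - 10/3x - y² + 8/3yz² + yz - 10/3y - 16/9z⁴ - 4/3z³ + 254/45z² - 8/5z + ⅖
  leading term xz: subtract (z)·f_1 from xz - 10/3x - y² + 8/3yz² + yz - 10/3y - 16/9z⁴ - 4/3z³ + 254/45z² - 8/5z + ⅖ → -10/3x - y² + 8/3yz² + 2yz - 10/3y - 16/9z⁴ - 8/3z³ + 209/45z² + 26/15z + ⅖
  leading term x: subtract (-10/3)·f_1 from -10/3x - y² + 8/3yz² + 2yz - 10/3y - 16/9z⁴ - 8/3z³ + 209/45z² + 26/15z + ⅖ → -y² + 8/3yz² + 2yz - 20/3y - 16/9z⁴ - 8/3z³ + 409/45z² + 76/15z - 482/45
  leading term y²: subtract (-½y)·f_3 from -y² + 8/3yz² + 2yz - 20/3y - 16/9z⁴ - 8/3z³ + 409/45z² + 76/15z - 482/45 → 8/3yz² - yz - 8/3y - 16/9z⁴ - 8/3z³ + 409/45z² + 76/15z - 482/45
  leading term yz²: subtract (4/3z²)·f_3 from 8/3yz² - yz - 8/3y - 16/9z⁴ - 8/3z³ + 409/45z² + 76/15z - 482/45 → -yz - 8/3y - 16/9z⁴ + 16/3z³ - 71/45z² + 76/15z - 482/45
  leading term yz: subtract (-½z)·f_3 from -yz - 8/3y - 16/9z⁴ + 16/3z³ - 71/45z² + 76/15z - 482/45 → -8/3y - 16/9z⁴ + 16/3z³ - 206/45z² + 136/15z - 482/45
  leading term y: subtract (-4/3)·f_3 from -8/3y - 16/9z⁴ + 16/3z³ - 206/45z² + 136/15z - 482/45 → -16/9z⁴ + 16/3z³ - 206/45z² + 16/15z - 2/45
  leading term z⁴: no divisor's leading term divides it; move -16/9z⁴ to the remainder.
  leading term z³: no divisor's leading term divides it; move 16/3z³ to the remainder.
  leading term z²: no divisor's leading term divides it; move -206/45z² to the remainder.
  leading term z: no divisor's leading term divides it; move 16/15z to the remainder.
  leading term 1: no divisor's leading term divides it; move -2/45 to the remainder.
  remainder -16/9z⁴ + 16/3z³ - 206/45z² + 16/15z - 2/45 ≠ 0; add h_4 = -16/9z⁴ + 16/3z³ - 206/45z² + 16/15z - 2/45 to the basis.

The other S-polynomials (S(f_1,f_3), S(f_2,f_3), S(f_1,h_4), S(f_2,h_4), S(f_3,h_4)) all reduce to 0 modulo the current basis, so we have a Gröbner basis.
Inter-reduce: drop elements whose leading term is divisible by another's, tail-reduce, and make monic.
Reduced Gröbner basis: {x + 4/3z² - 2z + ⅔, y - 3z + 4, z⁴ - 3z³ + 103/40z² - ⅗z + 1/40}.
Label its elements g_1 = x + 4/3z² - 2z + ⅔, g_2 = y - 3z + 4, g_3 = z⁴ - 3z³ + 103/40z² - ⅗z + 1/40.

Reduce p = 3xy + 9x - 12y + 12z³ - 22z² + 48z - 50 modulo G:
  leading term xy: subtract (3y)·g_1 from 3xy + 9x - 12y + 12z³ - 22z² + 48z - 50 → 9x - 4yz² + 6yz - 14y + 12z³ - 22z² + 48z - 50
  leading term x: subtract (9)·g_1 from 9x - 4yz² + 6yz - 14y + 12z³ - 22z² + 48z - 50 → -4yz² + 6yz - 14y + 12z³ - 34z² + 66z - 56
  leading term yz²: subtract (-4z²)·g_2 from -4yz² + 6yz - 14y + 12z³ - 34z² + 66z - 56 → 6yz - 14y - 18z² + 66z - 56
  leading term yz: subtract (6z)·g_2 from 6yz - 14y - 18z² + 66z - 56 → -14y + 42z - 56
  leading term y: subtract (-14)·g_2 from -14y + 42z - 56 → 0
  normal form = 0.
Since the normal form is 0, p ∈ I.

3xy + 9x - 12y + 12z³ - 22z² + 48z - 50 lies in I (it reduces to 0).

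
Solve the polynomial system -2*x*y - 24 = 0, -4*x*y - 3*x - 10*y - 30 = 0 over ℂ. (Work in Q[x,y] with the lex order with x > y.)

{(10, -6/5), (-4, 3)}

Compute a lex Gröbner basis by Buchberger's algorithm.
f_1 = -2*x*y - 24, LT = x*y.
f_2 = -4*x*y - 3*x - 10*y - 30, LT = x*y.

S(f_1,f_2): lcm = x*y. S = -3/4*x - 5/2*y + 9/2.
  reduce S modulo (f_1, f_2):
  remainder -3/4*x - 5/2*y + 9/2 ≠ 0; add h_3 = -3/4*x - 5/2*y + 9/2 to the basis.

S(f_1,h_3): lcm = x*y. S = -10/3*y**2 + 6*y + 12.
  reduce S modulo (f_1, f_2, h_3):
  remainder -10/3*y**2 + 6*y + 12 ≠ 0; add h_4 = -10/3*y**2 + 6*y + 12 to the basis.

The other S-polynomials (S(f_2,h_3), S(f_1,h_4), S(f_2,h_4), S(h_3,h_4)) all reduce to 0 modulo the current basis, so we have a Gröbner basis.
Inter-reduce: drop elements whose leading term is divisible by another's, tail-reduce, and make monic.
Reduced Gröbner basis: {x + 10/3*y - 6, y**2 - 9/5*y - 18/5}.

A lex Gröbner basis eliminates variables successively. Here y**2 - 9/5*y - 18/5 depends only on y, with roots {-6/5, 3}; lifting each root through the earlier basis elements recovers the full solutions.
  y = -6/5: the earlier basis element becomes x - 10 = 0, giving x = 10 — point (10, -6/5).
  y = 3: the earlier basis element becomes x + 4 = 0, giving x = -4 — point (-4, 3).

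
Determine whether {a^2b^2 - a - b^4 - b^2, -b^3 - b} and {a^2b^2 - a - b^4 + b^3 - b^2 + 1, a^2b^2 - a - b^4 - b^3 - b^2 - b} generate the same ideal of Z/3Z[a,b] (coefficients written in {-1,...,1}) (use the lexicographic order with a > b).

Two ideals are equal iff their reduced Gröbner bases coincide (the reduced basis is unique for a fixed ordering).
Buchberger on the first generating set:
f_1 = a^2b^2 - a - b^4 - b^2, LT = a^2b^2.
f_2 = -b^3 - b, LT = b^3.

S(f_1,f_2): lcm = a^2b^3. S = -a^2b - ab - b^5 - b^3.
  leading term a^2b: no divisor's leading term divides it; move -a^2b to the remainder.
  leading term ab: no divisor's leading term divides it; move -ab to the remainder.
  leading term b^5: subtract (b^2)·f_2 from -b^5 - b^3 → 0
  remainder -a^2b - ab ≠ 0; add g_3 = -a^2b - ab to the basis.

S(f_1,g_3): lcm = a^2b^2. S = -ab^2 - a - b^4 - b^2.
  leading term ab^2: no divisor's leading term divides it; move -ab^2 to the remainder.
  leading term a: no divisor's leading term divides it; move -a to the remainder.
  leading term b^4: subtract (b)·f_2 from -b^4 - b^2 → 0
  remainder -ab^2 - a ≠ 0; add g_4 = -ab^2 - a to the basis.

S(f_1,g_4): lcm = a^2b^2. S = -a^2 - a - b^4 - b^2.
  leading term a^2: no divisor's leading term divides it; move -a^2 to the remainder.
  leading term a: no divisor's leading term divides it; move -a to the remainder.
  leading term b^4: subtract (b)·f_2 from -b^4 - b^2 → 0
  remainder -a^2 - a ≠ 0; add g_5 = -a^2 - a to the basis.

The other S-polynomials (S(f_2,g_3), S(f_2,g_4), S(g_3,g_4), S(f_1,g_5), S(f_2,g_5), S(g_3,g_5), S(g_4,g_5)) all reduce to 0 modulo the current basis, so we have a Gröbner basis.
Inter-reduce: drop elements whose leading term is divisible by another's, tail-reduce, and make monic.
Reduced Gröbner basis: {a^2 + a, ab^2 + a, b^3 + b}.

Buchberger on the second generating set:
h_1 = a^2b^2 - a - b^4 + b^3 - b^2 + 1, LT = a^2b^2.
h_2 = a^2b^2 - a - b^4 - b^3 - b^2 - b, LT = a^2b^2.

S(h_1,h_2): lcm = a^2b^2. S = -b^3 + b + 1.
  leading term b^3: no divisor's leading term divides it; move -b^3 to the remainder.
  leading term b: no divisor's leading term divides it; move b to the remainder.
  leading term 1: no divisor's leading term divides it; move 1 to the remainder.
  remainder -b^3 + b + 1 ≠ 0; add k_3 = -b^3 + b + 1 to the basis.

S(h_1,k_3): lcm = a^2b^3. S = a^2b + a^2 - ab - b^5 + b^4 - b^3 + b.
  leading term a^2b: no divisor's leading term divides it; move a^2b to the remainder.
  leading term a^2: no divisor's leading term divides it; move a^2 to the remainder.
  leading term ab: no divisor's leading term divides it; move -ab to the remainder.
  leading term b^5: subtract (b^2)·k_3 from -b^5 + b^4 - b^3 + b → b^4 + b^3 - b^2 + b
  leading term b^4: subtract (-b)·k_3 from b^4 + b^3 - b^2 + b → b^3 - b
  leading term b^3: subtract (-1)·k_3 from b^3 - b → 1
  leading term 1: no divisor's leading term divides it; move 1 to the remainder.
  remainder a^2b + a^2 - ab + 1 ≠ 0; add k_4 = a^2b + a^2 - ab + 1 to the basis.

S(h_1,k_4): lcm = a^2b^2. S = -a^2b + ab^2 - a - b^4 + b^3 - b^2 - b + 1.
  leading term a^2b: subtract (-1)·k_4 from -a^2b + ab^2 - a - b^4 + b^3 - b^2 - b + 1 → a^2 + ab^2 - ab - a - b^4 + b^3 - b^2 - b - 1
  leading term a^2: no divisor's leading term divides it; move a^2 to the remainder.
  leading term ab^2: no divisor's leading term divides it; move ab^2 to the remainder.
  leading term ab: no divisor's leading term divides it; move -ab to the remainder.
  leading term a: no divisor's leading term divides it; move -a to the remainder.
  leading term b^4: subtract (b)·k_3 from -b^4 + b^3 - b^2 - b - 1 → b^3 + b^2 + b - 1
  leading term b^3: subtract (-1)·k_3 from b^3 + b^2 + b - 1 → b^2 - b
  leading term b^2: no divisor's leading term divides it; move b^2 to the remainder.
  leading term b: no divisor's leading term divides it; move -b to the remainder.
  remainder a^2 + ab^2 - ab - a + b^2 - b ≠ 0; add k_5 = a^2 + ab^2 - ab - a + b^2 - b to the basis.

The other S-polynomials (S(h_2,k_3), S(h_2,k_4), S(k_3,k_4), S(h_1,k_5), S(h_2,k_5), S(k_3,k_5), S(k_4,k_5)) all reduce to 0 modulo the current basis, so we have a Gröbner basis.
Inter-reduce: drop elements whose leading term is divisible by another's, tail-reduce, and make monic.
Reduced Gröbner basis: {a^2 + ab^2 - ab - a + b^2 - b, b^3 - b - 1}.

These differ, so the ideals are not equal.

No, the ideals differ.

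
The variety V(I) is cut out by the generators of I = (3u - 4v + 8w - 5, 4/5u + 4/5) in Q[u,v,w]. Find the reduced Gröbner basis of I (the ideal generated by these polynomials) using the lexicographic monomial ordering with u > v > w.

G = {u + 1, v - 2w + 2}

f_1 = 3u - 4v + 8w - 5, LT = u.
f_2 = 4/5u + 4/5, LT = u.

S(f_1,f_2): lcm = u. S = -4/3v + 8/3w - 8/3.
  leading term v: no divisor's leading term divides it; move -4/3v to the remainder.
  leading term w: no divisor's leading term divides it; move 8/3w to the remainder.
  leading term 1: no divisor's leading term divides it; move -8/3 to the remainder.
  remainder -4/3v + 8/3w - 8/3 ≠ 0; add g_3 = -4/3v + 8/3w - 8/3 to the basis.

S(f_1,g_3): leading monomials are coprime, so the S-polynomial reduces to 0 (Buchberger's first criterion).
S(f_2,g_3): leading monomials are coprime, so the S-polynomial reduces to 0 (Buchberger's first criterion).
Every S-polynomial of the final basis reduces to 0, so we have a Gröbner basis.
Inter-reduce: drop elements whose leading term is divisible by another's, tail-reduce, and make monic.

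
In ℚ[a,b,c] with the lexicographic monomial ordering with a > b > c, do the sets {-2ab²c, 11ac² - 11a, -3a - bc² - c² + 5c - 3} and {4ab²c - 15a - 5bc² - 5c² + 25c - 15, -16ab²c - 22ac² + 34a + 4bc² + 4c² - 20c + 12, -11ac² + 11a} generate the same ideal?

Yes, the ideals are equal.

Since reduced Gröbner bases are canonical representatives of ideals under a given ordering, it suffices to compute and compare them.
Buchberger on the first generating set:
f_1 = -2ab²c, LT = ab²c.
f_2 = 11ac² - 11a, LT = ac².
f_3 = -3a - bc² - c² + 5c - 3, LT = a.

S(f_1,f_2): lcm = ab²c². S = ab².
  reduce S modulo (f_1, f_2, f_3):
  remainder -⅓b³c² - ⅓b²c² + 5/3b²c - b² ≠ 0; add g_4 = -⅓b³c² - ⅓b²c² + 5/3b²c - b² to the basis.

S(f_2,f_3): lcm = ac². S = -a - ⅓bc⁴ - ⅓c⁴ + 5/3c³ - c².
  reduce S modulo (f_1, f_2, f_3, g_4):
  remainder -⅓bc⁴ + ⅓bc² - ⅓c⁴ + 5/3c³ - ⅔c² - 5/3c + 1 ≠ 0; add g_5 = -⅓bc⁴ + ⅓bc² - ⅓c⁴ + 5/3c³ - ⅔c² - 5/3c + 1 to the basis.

The other S-polynomials (S(f_1,f_3), S(f_1,g_4), S(f_2,g_4), S(f_3,g_4), S(f_1,g_5), S(f_2,g_5), S(f_3,g_5), S(g_4,g_5)) all reduce to 0 modulo the current basis, so we have a Gröbner basis.
Inter-reduce: drop elements whose leading term is divisible by another's, tail-reduce, and make monic.
Reduced Gröbner basis: {a + ⅓bc² + ⅓c² - 5/3c + 1, b³c² + b²c² - 5b²c + 3b², bc⁴ - bc² + c⁴ - 5c³ + 2c² + 5c - 3}.

Buchberger on the second generating set:
h_1 = 4ab²c - 15a - 5bc² - 5c² + 25c - 15, LT = ab²c.
h_2 = -16ab²c - 22ac² + 34a + 4bc² + 4c² - 20c + 12, LT = ab²c.
h_3 = -11ac² + 11a, LT = ac².

S(h_1,h_2): lcm = ab²c. S = -11/8ac² - 13/8a - bc² - c² + 5c - 3.
  reduce S modulo (h_1, h_2, h_3):
  remainder -3a - bc² - c² + 5c - 3 ≠ 0; add k_4 = -3a - bc² - c² + 5c - 3 to the basis.

S(h_1,h_3): lcm = ab²c². S = ab² - 15/4ac - 5/4bc³ - 5/4c³ + 25/4c² - 15/4c.
  reduce S modulo (h_1, h_2, h_3, k_4):
  remainder -⅓b³c² - ⅓b²c² + 5/3b²c - b² ≠ 0; add k_5 = -⅓b³c² - ⅓b²c² + 5/3b²c - b² to the basis.

S(h_3,k_4): lcm = ac². S = -a - ⅓bc⁴ - ⅓c⁴ + 5/3c³ - c².
  reduce S modulo (h_1, h_2, h_3, k_4, k_5):
  remainder -⅓bc⁴ + ⅓bc² - ⅓c⁴ + 5/3c³ - ⅔c² - 5/3c + 1 ≠ 0; add k_6 = -⅓bc⁴ + ⅓bc² - ⅓c⁴ + 5/3c³ - ⅔c² - 5/3c + 1 to the basis.

The other S-polynomials (S(h_2,h_3), S(h_1,k_4), S(h_2,k_4), S(h_1,k_5), S(h_2,k_5), S(h_3,k_5), S(k_4,k_5), S(h_1,k_6), S(h_2,k_6), S(h_3,k_6), S(k_4,k_6), S(k_5,k_6)) all reduce to 0 modulo the current basis, so we have a Gröbner basis.
Inter-reduce: drop elements whose leading term is divisible by another's, tail-reduce, and make monic.
Reduced Gröbner basis: {a + ⅓bc² + ⅓c² - 5/3c + 1, b³c² + b²c² - 5b²c + 3b², bc⁴ - bc² + c⁴ - 5c³ + 2c² + 5c - 3}.

The two bases agree; hence the ideals are identical.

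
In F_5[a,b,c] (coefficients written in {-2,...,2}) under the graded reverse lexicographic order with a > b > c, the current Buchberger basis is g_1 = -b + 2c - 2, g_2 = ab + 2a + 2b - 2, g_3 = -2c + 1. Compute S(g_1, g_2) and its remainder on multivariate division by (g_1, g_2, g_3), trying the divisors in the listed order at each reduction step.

lcm(LM(g_1), LM(g_2)) = ab.
S = (lcm/LT(g_1))·g_1 − (lcm/LT(g_2))·g_2 = -2ac - 2b + 2.
Reduce S modulo (g_1, g_2, g_3) in that order:
  leading term ac: subtract (a)·g_3 from -2ac - 2b + 2 → -a - 2b + 2
  leading term a: no divisor's leading term divides it; move -a to the remainder.
  leading term b: subtract (2)·g_1 from -2b + 2 → c + 1
  leading term c: subtract (2)·g_3 from c + 1 → -1
  leading term 1: no divisor's leading term divides it; move -1 to the remainder.
The remainder -a - 1 is nonzero, so it would be added as the next basis element.

S(g_1, g_2) = -2ac - 2b + 2; remainder on division = -a - 1.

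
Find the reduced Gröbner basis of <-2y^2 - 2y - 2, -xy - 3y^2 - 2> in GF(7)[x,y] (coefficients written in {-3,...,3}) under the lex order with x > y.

f_1 = -2y^2 - 2y - 2, LT = y^2.
f_2 = -xy - 3y^2 - 2, LT = xy.

S(f_1,f_2): lcm = xy^2. S = xy + x - 3y^3 - 2y.
  reduce S modulo (f_1, f_2):
  remainder x + y - 2 ≠ 0; add g_3 = x + y - 2 to the basis.

The other S-polynomials (S(f_1,g_3), S(f_2,g_3)) all reduce to 0 modulo the current basis, so we have a Gröbner basis.
Inter-reduce: drop elements whose leading term is divisible by another's, tail-reduce, and make monic.

G = {x + y - 2, y^2 + y + 1}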